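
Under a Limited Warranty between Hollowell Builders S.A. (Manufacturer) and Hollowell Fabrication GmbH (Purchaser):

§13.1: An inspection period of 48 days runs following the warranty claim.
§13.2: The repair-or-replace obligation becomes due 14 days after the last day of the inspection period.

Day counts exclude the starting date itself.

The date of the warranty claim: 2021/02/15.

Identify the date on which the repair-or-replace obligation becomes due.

The last day of the inspection period: 48 calendar days after 2021/02/15 is 2021/04/04.
The date on which the repair-or-replace obligation becomes due: 14 calendar days after 2021/04/04 is 2021/04/18.

2021/04/18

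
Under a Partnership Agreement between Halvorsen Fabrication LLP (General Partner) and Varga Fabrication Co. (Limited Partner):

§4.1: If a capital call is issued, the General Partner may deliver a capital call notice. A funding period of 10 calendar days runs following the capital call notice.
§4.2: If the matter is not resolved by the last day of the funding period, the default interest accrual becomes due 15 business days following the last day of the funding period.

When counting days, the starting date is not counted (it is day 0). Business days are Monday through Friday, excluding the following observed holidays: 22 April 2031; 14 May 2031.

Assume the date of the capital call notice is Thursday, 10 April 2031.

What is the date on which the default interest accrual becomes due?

Adding 10 calendar days to 10 April 2031 gives 20 April 2031, which is the last day of the funding period.
The date on which the default interest accrual becomes due: 15 business days after Sunday, 20 April 2031, skipping weekends and the listed holiday on Apr 22 — Apr 21, Apr 23, Apr 24, Apr 25, …, May 8, May 9, May 12 — lands on Monday, 12 May 2031.

12 May 2031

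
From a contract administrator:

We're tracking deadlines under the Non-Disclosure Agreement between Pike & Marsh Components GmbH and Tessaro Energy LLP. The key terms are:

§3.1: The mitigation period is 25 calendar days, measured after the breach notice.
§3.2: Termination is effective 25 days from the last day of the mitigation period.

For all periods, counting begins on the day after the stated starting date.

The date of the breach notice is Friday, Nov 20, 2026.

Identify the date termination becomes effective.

Jan 9, 2027

The last day of the mitigation period: 25 calendar days after Nov 20, 2026 is Dec 15, 2026.
Adding 25 calendar days to Dec 15, 2026 gives Jan 9, 2027, which is the date termination becomes effective.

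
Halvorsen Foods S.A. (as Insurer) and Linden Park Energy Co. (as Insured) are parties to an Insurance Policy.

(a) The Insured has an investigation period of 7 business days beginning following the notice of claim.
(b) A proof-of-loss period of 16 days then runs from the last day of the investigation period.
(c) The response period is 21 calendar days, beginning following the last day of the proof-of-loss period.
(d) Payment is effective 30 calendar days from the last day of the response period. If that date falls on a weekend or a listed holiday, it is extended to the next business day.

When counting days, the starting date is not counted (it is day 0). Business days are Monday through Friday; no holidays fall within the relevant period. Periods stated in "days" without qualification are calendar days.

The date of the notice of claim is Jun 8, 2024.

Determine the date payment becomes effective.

The last day of the investigation period: counting 7 business days from Saturday, Jun 8, 2024 (Jun 10, Jun 11, Jun 12, Jun 13, Jun 14, Jun 17, Jun 18, skipping weekends) reaches Tuesday, Jun 18, 2024.
The last day of the proof-of-loss period: Jun 18, 2024 + 16 days = Jul 4, 2024.
The last day of the response period: 21 calendar days after Jul 4, 2024 is Jul 25, 2024.
The date payment becomes effective: 30 calendar days after Jul 25, 2024 is Aug 24, 2024. That falls on a Saturday, so it rolls to the next business day, Monday, Aug 26, 2024.

Aug 26, 2024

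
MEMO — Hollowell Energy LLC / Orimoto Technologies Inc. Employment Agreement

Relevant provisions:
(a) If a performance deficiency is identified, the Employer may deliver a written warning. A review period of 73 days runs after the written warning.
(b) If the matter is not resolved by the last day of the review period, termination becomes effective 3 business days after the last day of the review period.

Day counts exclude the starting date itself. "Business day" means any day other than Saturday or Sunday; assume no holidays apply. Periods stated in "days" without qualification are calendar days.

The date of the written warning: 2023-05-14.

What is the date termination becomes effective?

2023-07-31

The last day of the review period: 73 calendar days after 2023-05-14 is 2023-07-26.
From Wednesday, 2023-07-26, 3 business days (Jul 27, Jul 28, Jul 31, skipping weekends) brings us to Monday, 2023-07-31, which is the date termination becomes effective.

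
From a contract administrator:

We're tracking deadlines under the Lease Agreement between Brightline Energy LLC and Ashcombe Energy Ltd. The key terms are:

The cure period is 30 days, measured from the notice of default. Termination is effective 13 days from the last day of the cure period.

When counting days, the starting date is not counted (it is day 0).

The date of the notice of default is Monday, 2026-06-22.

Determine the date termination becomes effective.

2026-08-04

The last day of the cure period: 30 calendar days after 2026-06-22 is 2026-07-22.
The date termination becomes effective: 2026-07-22 + 13 days = 2026-08-04.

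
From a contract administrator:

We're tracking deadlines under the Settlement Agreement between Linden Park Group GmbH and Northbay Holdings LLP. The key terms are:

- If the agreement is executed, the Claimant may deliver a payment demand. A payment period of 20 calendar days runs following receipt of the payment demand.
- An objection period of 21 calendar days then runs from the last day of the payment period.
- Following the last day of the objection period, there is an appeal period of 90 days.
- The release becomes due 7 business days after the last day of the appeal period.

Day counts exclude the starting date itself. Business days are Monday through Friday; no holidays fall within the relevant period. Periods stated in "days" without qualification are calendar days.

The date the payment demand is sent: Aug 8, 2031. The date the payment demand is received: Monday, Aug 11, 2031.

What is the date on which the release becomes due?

Adding 20 calendar days to Aug 11, 2031 gives Aug 31, 2031, which is the last day of the payment period.
The last day of the objection period: 21 calendar days after Aug 31, 2031 is Sep 21, 2031.
The last day of the appeal period: 90 calendar days after Sep 21, 2031 is Dec 20, 2031.
From Saturday, Dec 20, 2031, 7 business days (Dec 22, Dec 23, Dec 24, Dec 25, Dec 26, Dec 29, Dec 30, skipping weekends) brings us to Tuesday, Dec 30, 2031, which is the date on which the release becomes due.

Dec 30, 2031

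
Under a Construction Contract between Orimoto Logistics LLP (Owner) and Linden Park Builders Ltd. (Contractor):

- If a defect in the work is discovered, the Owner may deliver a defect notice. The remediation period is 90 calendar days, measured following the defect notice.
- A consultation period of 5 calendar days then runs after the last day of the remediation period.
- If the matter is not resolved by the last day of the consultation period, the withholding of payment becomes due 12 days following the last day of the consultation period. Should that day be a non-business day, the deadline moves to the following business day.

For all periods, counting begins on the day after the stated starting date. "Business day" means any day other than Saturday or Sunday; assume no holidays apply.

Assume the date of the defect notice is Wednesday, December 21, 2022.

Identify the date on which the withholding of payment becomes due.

April 7, 2023

Adding 90 calendar days to December 21, 2022 gives March 21, 2023, which is the last day of the remediation period.
The last day of the consultation period: 5 calendar days after March 21, 2023 is March 26, 2023.
The date on which the withholding of payment becomes due: 12 calendar days after March 26, 2023 is April 7, 2023. April 7, 2023 is a Friday, so no roll-forward applies.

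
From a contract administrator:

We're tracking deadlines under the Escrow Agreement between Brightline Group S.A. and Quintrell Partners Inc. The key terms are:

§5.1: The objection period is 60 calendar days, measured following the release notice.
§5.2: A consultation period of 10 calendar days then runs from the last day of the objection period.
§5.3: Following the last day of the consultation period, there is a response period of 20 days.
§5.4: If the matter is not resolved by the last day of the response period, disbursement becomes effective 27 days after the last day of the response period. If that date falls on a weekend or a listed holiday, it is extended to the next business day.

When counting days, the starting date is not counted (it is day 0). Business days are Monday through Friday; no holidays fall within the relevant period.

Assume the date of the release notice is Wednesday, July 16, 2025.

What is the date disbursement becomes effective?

The last day of the objection period: 60 calendar days after July 16, 2025 is September 14, 2025.
The last day of the consultation period: 10 calendar days after September 14, 2025 is September 24, 2025.
The last day of the response period: 20 calendar days after September 24, 2025 is October 14, 2025.
The date disbursement becomes effective: 27 calendar days after October 14, 2025 is November 10, 2025. November 10, 2025 is a Monday, so no roll-forward applies.

November 10, 2025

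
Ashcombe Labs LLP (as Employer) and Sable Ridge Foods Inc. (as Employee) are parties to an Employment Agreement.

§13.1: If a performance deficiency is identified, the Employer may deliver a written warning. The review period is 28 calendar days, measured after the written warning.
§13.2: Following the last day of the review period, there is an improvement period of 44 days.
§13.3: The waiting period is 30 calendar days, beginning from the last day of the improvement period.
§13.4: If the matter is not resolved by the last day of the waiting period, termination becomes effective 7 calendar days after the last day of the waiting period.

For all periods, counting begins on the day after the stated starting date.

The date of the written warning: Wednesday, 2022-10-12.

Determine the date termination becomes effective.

Adding 28 calendar days to 2022-10-12 gives 2022-11-09, which is the last day of the review period.
The last day of the improvement period: 2022-11-09 + 44 days = 2022-12-23.
The last day of the waiting period: 30 calendar days after 2022-12-23 is 2023-01-22.
Adding 7 calendar days to 2023-01-22 gives 2023-01-29, which is the date termination becomes effective.

2023-01-29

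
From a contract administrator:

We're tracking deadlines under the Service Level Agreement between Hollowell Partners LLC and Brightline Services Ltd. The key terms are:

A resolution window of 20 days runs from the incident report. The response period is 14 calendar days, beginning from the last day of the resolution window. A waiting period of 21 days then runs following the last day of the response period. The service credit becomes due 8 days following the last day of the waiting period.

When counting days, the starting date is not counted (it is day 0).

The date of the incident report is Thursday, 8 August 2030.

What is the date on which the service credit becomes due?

The last day of the resolution window: 8 August 2030 + 20 days = 28 August 2030.
The last day of the response period: 14 calendar days after 28 August 2030 is 11 September 2030.
The last day of the waiting period: 11 September 2030 + 21 days = 2 October 2030.
The date on which the service credit becomes due: 8 calendar days after 2 October 2030 is 10 October 2030.

10 October 2030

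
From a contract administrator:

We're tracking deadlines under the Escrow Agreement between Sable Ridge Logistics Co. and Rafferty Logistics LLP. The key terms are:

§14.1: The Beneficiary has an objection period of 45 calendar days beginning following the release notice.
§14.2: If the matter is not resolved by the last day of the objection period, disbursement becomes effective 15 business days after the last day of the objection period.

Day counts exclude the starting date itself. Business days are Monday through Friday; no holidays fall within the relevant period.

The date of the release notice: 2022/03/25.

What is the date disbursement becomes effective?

The last day of the objection period: 2022/03/25 + 45 days = 2022/05/09.
The date disbursement becomes effective: counting 15 business days from Monday, 2022/05/09 (May 10, May 11, May 12, May 13, …, May 26, May 27, May 30, skipping weekends) reaches Monday, 2022/05/30.

2022/05/30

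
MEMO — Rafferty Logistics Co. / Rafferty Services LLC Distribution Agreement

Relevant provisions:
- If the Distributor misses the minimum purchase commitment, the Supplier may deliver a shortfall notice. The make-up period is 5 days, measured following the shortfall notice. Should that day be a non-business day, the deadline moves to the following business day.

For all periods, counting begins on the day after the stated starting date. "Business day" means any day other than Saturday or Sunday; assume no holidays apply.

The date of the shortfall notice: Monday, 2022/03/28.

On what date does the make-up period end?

2022/04/04

Adding 5 calendar days to 2022/03/28 gives 2022/04/02, which is the last day of the make-up period. That falls on a Saturday, so it rolls to the next business day, Monday, 2022/04/04.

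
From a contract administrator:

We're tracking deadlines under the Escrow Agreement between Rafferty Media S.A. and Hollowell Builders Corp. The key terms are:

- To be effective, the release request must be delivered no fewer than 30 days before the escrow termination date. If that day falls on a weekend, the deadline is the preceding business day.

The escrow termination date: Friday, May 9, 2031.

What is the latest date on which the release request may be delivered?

Apr 9, 2031

Counting back 30 calendar days from May 9, 2031 gives Apr 9, 2031. That is a Wednesday, so no adjustment is needed.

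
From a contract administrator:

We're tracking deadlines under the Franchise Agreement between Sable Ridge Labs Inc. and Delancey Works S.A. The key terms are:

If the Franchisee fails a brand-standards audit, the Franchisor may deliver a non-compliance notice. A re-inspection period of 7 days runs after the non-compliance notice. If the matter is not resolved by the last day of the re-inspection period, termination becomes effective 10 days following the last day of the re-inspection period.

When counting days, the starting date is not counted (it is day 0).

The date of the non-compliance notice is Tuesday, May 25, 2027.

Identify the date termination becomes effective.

June 11, 2027

The last day of the re-inspection period: May 25, 2027 + 7 days = June 1, 2027.
Adding 10 calendar days to June 1, 2027 gives June 11, 2027, which is the date termination becomes effective.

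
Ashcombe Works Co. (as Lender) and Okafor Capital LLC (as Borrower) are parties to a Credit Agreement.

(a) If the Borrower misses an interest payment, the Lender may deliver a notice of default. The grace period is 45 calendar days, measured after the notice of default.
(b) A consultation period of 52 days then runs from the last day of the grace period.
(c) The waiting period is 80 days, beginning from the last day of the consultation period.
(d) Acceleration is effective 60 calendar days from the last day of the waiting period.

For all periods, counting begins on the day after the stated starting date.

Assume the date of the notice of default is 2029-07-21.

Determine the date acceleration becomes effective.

2030-03-15

The last day of the grace period: 2029-07-21 + 45 days = 2029-09-04.
The last day of the consultation period: 2029-09-04 + 52 days = 2029-10-26.
The last day of the waiting period: 2029-10-26 + 80 days = 2030-01-14.
Adding 60 calendar days to 2030-01-14 gives 2030-03-15, which is the date acceleration becomes effective.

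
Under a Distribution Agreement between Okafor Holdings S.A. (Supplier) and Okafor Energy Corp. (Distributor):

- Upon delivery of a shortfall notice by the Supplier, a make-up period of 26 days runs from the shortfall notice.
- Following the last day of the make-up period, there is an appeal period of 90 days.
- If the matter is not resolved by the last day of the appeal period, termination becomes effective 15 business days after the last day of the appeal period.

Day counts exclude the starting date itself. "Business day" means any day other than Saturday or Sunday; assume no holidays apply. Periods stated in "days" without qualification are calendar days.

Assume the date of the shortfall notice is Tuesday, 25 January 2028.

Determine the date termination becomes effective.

9 June 2028

The last day of the make-up period: 26 calendar days after 25 January 2028 is 20 February 2028.
Adding 90 calendar days to 20 February 2028 gives 20 May 2028, which is the last day of the appeal period.
The date termination becomes effective: 15 business days after Saturday, 20 May 2028, skipping weekends — May 22, May 23, May 24, May 25, …, Jun 7, Jun 8, Jun 9 — lands on Friday, 9 June 2028.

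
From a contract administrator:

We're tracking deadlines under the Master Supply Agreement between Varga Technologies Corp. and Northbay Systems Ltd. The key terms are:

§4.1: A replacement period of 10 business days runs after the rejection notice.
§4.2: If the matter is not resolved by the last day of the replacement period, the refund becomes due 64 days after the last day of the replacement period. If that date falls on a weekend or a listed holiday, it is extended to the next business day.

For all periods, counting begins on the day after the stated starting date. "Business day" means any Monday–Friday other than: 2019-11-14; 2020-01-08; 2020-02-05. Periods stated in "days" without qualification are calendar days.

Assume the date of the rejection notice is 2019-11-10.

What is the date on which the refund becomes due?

From Sunday, 2019-11-10, 10 business days (Nov 11, Nov 12, Nov 13, Nov 15, Nov 18, Nov 19, Nov 20, Nov 21, Nov 22, Nov 25, skipping weekends and the listed holiday on Nov 14) brings us to Monday, 2019-11-25, which is the last day of the replacement period.
Adding 64 calendar days to 2019-11-25 gives 2020-01-28, which is the date on which the refund becomes due. 2020-01-28 is a Tuesday and is not a listed holiday, so no roll-forward applies.

2020-01-28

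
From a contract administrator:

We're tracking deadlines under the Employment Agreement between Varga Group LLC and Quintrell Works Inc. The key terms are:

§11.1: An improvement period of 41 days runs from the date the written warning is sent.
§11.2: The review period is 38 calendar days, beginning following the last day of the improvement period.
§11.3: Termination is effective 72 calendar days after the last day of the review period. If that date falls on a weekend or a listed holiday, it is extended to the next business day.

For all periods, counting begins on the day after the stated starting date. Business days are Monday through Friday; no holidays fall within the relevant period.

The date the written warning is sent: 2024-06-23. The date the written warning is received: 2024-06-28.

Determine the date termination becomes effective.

The last day of the improvement period: 41 calendar days after 2024-06-23 is 2024-08-03.
The last day of the review period: 2024-08-03 + 38 days = 2024-09-10.
The date termination becomes effective: 72 calendar days after 2024-09-10 is 2024-11-21. 2024-11-21 is a Thursday, so no roll-forward applies.

2024-11-21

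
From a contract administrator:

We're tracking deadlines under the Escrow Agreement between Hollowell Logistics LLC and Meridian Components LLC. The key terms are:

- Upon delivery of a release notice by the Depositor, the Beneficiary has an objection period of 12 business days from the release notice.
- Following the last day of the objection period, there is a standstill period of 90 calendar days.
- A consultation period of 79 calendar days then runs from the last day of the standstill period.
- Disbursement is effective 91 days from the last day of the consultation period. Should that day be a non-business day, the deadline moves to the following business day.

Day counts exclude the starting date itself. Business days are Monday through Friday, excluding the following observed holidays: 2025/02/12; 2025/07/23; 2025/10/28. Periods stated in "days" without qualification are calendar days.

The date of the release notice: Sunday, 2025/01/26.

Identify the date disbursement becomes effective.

The last day of the objection period: 12 business days after Sunday, 2025/01/26, skipping weekends — Jan 27, Jan 28, Jan 29, Jan 30, …, Feb 7, Feb 10, Feb 11 — lands on Tuesday, 2025/02/11.
The last day of the standstill period: 2025/02/11 + 90 days = 2025/05/12.
The last day of the consultation period: 79 calendar days after 2025/05/12 is 2025/07/30.
The date disbursement becomes effective: 91 calendar days after 2025/07/30 is 2025/10/29. 2025/10/29 is a Wednesday and is not a listed holiday, so no roll-forward applies.

2025/10/29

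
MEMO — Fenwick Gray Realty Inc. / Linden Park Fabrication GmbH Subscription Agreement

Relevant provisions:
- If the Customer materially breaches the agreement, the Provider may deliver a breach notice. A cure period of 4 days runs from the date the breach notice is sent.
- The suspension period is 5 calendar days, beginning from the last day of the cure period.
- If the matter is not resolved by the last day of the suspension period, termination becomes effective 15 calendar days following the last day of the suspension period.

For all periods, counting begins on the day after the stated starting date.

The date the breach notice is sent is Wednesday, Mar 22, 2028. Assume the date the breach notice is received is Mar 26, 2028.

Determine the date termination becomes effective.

The last day of the cure period: Mar 22, 2028 + 4 days = Mar 26, 2028.
The last day of the suspension period: 5 calendar days after Mar 26, 2028 is Mar 31, 2028.
The date termination becomes effective: 15 calendar days after Mar 31, 2028 is Apr 15, 2028.

Apr 15, 2028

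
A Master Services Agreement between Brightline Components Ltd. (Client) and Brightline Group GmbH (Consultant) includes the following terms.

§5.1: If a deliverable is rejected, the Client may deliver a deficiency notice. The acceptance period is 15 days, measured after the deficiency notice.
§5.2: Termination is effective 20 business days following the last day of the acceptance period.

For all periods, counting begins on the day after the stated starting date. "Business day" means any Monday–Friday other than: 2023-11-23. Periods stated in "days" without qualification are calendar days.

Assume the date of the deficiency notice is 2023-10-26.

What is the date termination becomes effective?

Adding 15 calendar days to 2023-10-26 gives 2023-11-10, which is the last day of the acceptance period.
From Friday, 2023-11-10, 20 business days (Nov 13, Nov 14, Nov 15, Nov 16, …, Dec 7, Dec 8, Dec 11, skipping weekends and the listed holiday on Nov 23) brings us to Monday, 2023-12-11, which is the date termination becomes effective.

2023-12-11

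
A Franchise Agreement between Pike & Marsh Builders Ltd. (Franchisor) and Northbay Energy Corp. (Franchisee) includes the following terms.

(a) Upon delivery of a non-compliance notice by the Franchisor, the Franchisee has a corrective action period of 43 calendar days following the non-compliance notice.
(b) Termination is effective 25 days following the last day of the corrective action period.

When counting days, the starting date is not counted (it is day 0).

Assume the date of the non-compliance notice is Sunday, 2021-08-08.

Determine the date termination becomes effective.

2021-10-15

Adding 43 calendar days to 2021-08-08 gives 2021-09-20, which is the last day of the corrective action period.
The date termination becomes effective: 25 calendar days after 2021-09-20 is 2021-10-15.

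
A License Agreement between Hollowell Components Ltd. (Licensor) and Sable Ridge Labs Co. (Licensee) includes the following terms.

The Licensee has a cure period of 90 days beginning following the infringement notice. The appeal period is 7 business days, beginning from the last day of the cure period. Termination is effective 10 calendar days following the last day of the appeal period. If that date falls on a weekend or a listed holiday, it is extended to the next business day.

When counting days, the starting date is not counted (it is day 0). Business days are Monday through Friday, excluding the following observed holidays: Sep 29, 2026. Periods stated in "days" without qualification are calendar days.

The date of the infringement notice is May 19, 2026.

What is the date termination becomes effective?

The last day of the cure period: May 19, 2026 + 90 days = Aug 17, 2026.
The last day of the appeal period: 7 business days after Monday, Aug 17, 2026, skipping weekends — Aug 18, Aug 19, Aug 20, Aug 21, Aug 24, Aug 25, Aug 26 — lands on Wednesday, Aug 26, 2026.
The date termination becomes effective: 10 calendar days after Aug 26, 2026 is Sep 5, 2026. That falls on a Saturday, so it rolls to the next business day, Monday, Sep 7, 2026.

Sep 7, 2026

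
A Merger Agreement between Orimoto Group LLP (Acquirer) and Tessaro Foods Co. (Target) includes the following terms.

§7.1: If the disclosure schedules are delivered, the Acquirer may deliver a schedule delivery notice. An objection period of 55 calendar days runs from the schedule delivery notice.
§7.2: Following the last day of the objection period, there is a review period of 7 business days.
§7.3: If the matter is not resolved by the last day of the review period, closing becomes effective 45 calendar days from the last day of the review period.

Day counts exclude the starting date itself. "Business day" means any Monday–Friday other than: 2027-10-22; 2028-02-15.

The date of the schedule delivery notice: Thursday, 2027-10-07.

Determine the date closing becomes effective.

2028-01-24

The last day of the objection period: 2027-10-07 + 55 days = 2027-12-01.
The last day of the review period: counting 7 business days from Wednesday, 2027-12-01 (Dec 2, Dec 3, Dec 6, Dec 7, Dec 8, Dec 9, Dec 10, skipping weekends) reaches Friday, 2027-12-10.
The date closing becomes effective: 45 calendar days after 2027-12-10 is 2028-01-24.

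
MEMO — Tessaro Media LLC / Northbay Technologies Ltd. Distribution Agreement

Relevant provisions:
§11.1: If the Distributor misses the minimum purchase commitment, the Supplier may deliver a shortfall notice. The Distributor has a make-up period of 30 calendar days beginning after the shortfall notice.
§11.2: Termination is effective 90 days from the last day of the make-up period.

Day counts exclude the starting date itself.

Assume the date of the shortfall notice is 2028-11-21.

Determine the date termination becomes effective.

2029-03-21

Adding 30 calendar days to 2028-11-21 gives 2028-12-21, which is the last day of the make-up period.
Adding 90 calendar days to 2028-12-21 gives 2029-03-21, which is the date termination becomes effective.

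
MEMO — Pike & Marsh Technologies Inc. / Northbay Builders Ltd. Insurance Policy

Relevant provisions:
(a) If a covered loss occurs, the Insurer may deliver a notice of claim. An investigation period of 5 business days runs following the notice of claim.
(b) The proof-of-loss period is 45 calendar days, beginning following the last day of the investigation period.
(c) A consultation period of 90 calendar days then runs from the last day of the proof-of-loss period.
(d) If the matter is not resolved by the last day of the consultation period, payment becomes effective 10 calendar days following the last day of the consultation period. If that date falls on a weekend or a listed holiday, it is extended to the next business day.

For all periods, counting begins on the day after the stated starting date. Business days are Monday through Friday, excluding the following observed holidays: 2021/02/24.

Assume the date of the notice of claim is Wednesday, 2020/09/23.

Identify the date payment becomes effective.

The last day of the investigation period: 5 business days after Wednesday, 2020/09/23, skipping weekends — Sep 24, Sep 25, Sep 28, Sep 29, Sep 30 — lands on Wednesday, 2020/09/30.
The last day of the proof-of-loss period: 2020/09/30 + 45 days = 2020/11/14.
Adding 90 calendar days to 2020/11/14 gives 2021/02/12, which is the last day of the consultation period.
The date payment becomes effective: 10 calendar days after 2021/02/12 is 2021/02/22. 2021/02/22 is a Monday and is not a listed holiday, so no roll-forward applies.

2021/02/22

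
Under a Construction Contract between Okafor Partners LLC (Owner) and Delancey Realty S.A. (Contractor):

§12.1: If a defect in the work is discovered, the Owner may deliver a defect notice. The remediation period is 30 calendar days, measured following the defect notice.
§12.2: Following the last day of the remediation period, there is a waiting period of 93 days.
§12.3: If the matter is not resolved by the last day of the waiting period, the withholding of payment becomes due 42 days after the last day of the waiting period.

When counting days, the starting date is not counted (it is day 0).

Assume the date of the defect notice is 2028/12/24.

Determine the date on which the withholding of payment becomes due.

The last day of the remediation period: 2028/12/24 + 30 days = 2029/01/23.
The last day of the waiting period: 93 calendar days after 2029/01/23 is 2029/04/26.
Adding 42 calendar days to 2029/04/26 gives 2029/06/07, which is the date on which the withholding of payment becomes due.

2029/06/07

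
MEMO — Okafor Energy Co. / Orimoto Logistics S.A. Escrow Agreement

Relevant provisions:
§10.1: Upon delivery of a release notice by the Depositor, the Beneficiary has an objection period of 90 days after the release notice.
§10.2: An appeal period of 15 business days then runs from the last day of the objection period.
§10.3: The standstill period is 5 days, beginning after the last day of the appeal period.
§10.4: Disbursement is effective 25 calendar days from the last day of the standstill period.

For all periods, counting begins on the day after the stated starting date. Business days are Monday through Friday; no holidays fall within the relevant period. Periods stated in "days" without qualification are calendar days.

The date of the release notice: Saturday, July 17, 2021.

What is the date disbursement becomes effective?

Adding 90 calendar days to July 17, 2021 gives October 15, 2021, which is the last day of the objection period.
The last day of the appeal period: 15 business days after Friday, October 15, 2021, skipping weekends — Oct 18, Oct 19, Oct 20, Oct 21, …, Nov 3, Nov 4, Nov 5 — lands on Friday, November 5, 2021.
The last day of the standstill period: 5 calendar days after November 5, 2021 is November 10, 2021.
The date disbursement becomes effective: November 10, 2021 + 25 days = December 5, 2021.

December 5, 2021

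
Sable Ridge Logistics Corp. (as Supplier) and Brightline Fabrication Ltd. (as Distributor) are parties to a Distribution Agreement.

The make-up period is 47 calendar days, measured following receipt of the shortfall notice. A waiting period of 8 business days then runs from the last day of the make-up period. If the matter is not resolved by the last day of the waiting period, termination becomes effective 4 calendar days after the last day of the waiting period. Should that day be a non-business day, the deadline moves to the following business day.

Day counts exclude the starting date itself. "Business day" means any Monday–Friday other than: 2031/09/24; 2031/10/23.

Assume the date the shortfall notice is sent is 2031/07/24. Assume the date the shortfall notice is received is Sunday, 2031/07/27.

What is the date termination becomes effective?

2031/09/29

The last day of the make-up period: 2031/07/27 + 47 days = 2031/09/12.
From Friday, 2031/09/12, 8 business days (Sep 15, Sep 16, Sep 17, Sep 18, Sep 19, Sep 22, Sep 23, Sep 25, skipping weekends and the listed holiday on Sep 24) brings us to Thursday, 2031/09/25, which is the last day of the waiting period.
Adding 4 calendar days to 2031/09/25 gives 2031/09/29, which is the date termination becomes effective. 2031/09/29 is a Monday and is not a listed holiday, so no roll-forward applies.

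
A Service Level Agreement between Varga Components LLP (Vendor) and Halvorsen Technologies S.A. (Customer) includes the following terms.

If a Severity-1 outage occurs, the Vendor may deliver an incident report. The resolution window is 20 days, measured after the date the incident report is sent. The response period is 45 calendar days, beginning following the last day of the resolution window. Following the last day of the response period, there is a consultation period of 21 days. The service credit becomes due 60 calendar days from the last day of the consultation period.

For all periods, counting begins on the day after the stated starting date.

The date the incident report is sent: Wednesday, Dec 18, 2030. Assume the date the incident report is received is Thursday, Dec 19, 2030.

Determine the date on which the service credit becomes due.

May 13, 2031

Adding 20 calendar days to Dec 18, 2030 gives Jan 7, 2031, which is the last day of the resolution window.
The last day of the response period: 45 calendar days after Jan 7, 2031 is Feb 21, 2031.
The last day of the consultation period: Feb 21, 2031 + 21 days = Mar 14, 2031.
The date on which the service credit becomes due: 60 calendar days after Mar 14, 2031 is May 13, 2031.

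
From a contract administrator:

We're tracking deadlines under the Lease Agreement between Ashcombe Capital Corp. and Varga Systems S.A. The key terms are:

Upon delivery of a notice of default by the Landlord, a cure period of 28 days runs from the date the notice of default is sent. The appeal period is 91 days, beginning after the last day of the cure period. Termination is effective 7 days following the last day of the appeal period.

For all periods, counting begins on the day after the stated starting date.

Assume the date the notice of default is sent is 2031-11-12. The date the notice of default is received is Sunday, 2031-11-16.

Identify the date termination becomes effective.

2032-03-17

Adding 28 calendar days to 2031-11-12 gives 2031-12-10, which is the last day of the cure period.
The last day of the appeal period: 2031-12-10 + 91 days = 2032-03-10.
Adding 7 calendar days to 2032-03-10 gives 2032-03-17, which is the date termination becomes effective.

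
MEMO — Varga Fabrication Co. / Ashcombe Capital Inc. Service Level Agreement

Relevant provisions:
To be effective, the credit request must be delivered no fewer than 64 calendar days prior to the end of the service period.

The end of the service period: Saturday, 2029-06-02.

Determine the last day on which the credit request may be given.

Counting back 64 calendar days from 2029-06-02 gives 2029-03-30.

2029-03-30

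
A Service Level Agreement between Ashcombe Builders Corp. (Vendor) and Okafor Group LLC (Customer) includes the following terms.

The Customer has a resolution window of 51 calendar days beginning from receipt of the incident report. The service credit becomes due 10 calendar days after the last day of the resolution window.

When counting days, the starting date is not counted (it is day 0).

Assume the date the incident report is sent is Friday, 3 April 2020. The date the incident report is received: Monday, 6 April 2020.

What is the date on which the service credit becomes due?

6 June 2020

Adding 51 calendar days to 6 April 2020 gives 27 May 2020, which is the last day of the resolution window.
The date on which the service credit becomes due: 27 May 2020 + 10 days = 6 June 2020.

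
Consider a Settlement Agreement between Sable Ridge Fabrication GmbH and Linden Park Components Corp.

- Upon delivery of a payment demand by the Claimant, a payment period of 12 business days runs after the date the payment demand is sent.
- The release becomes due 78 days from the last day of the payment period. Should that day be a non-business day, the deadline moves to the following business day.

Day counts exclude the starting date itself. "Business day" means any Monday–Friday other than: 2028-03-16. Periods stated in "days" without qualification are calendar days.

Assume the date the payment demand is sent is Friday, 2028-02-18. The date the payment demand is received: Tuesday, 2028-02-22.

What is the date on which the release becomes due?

The last day of the payment period: 12 business days after Friday, 2028-02-18, skipping weekends — Feb 21, Feb 22, Feb 23, Feb 24, …, Mar 3, Mar 6, Mar 7 — lands on Tuesday, 2028-03-07.
Adding 78 calendar days to 2028-03-07 gives 2028-05-24, which is the date on which the release becomes due. 2028-05-24 is a Wednesday and is not a listed holiday, so no roll-forward applies.

2028-05-24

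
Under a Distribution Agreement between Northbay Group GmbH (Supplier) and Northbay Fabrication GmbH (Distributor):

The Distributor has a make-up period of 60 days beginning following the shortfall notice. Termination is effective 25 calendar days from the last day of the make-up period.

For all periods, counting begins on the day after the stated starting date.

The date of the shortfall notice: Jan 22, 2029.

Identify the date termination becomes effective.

Apr 17, 2029

Adding 60 calendar days to Jan 22, 2029 gives Mar 23, 2029, which is the last day of the make-up period.
The date termination becomes effective: Mar 23, 2029 + 25 days = Apr 17, 2029.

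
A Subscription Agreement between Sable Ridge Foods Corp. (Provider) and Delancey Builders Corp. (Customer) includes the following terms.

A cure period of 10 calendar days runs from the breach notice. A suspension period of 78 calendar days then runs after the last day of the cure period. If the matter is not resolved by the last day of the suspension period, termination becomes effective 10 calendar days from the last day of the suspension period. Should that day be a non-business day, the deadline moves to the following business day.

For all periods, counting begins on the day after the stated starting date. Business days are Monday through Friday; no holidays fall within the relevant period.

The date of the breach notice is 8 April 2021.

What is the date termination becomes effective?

The last day of the cure period: 10 calendar days after 8 April 2021 is 18 April 2021.
The last day of the suspension period: 18 April 2021 + 78 days = 5 July 2021.
The date termination becomes effective: 5 July 2021 + 10 days = 15 July 2021. 15 July 2021 is a Thursday, so no roll-forward applies.

15 July 2021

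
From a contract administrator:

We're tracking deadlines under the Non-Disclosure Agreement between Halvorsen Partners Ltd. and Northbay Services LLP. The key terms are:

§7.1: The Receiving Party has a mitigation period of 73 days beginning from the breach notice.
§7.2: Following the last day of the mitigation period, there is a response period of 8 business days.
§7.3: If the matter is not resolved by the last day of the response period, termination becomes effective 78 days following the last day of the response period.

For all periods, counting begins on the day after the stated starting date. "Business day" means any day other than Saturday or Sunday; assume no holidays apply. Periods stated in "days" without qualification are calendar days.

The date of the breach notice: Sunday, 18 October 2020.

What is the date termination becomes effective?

30 March 2021

The last day of the mitigation period: 18 October 2020 + 73 days = 30 December 2020.
From Wednesday, 30 December 2020, 8 business days (Dec 31, Jan 1, Jan 4, Jan 5, Jan 6, Jan 7, Jan 8, Jan 11, skipping weekends) brings us to Monday, 11 January 2021, which is the last day of the response period.
The date termination becomes effective: 11 January 2021 + 78 days = 30 March 2021.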